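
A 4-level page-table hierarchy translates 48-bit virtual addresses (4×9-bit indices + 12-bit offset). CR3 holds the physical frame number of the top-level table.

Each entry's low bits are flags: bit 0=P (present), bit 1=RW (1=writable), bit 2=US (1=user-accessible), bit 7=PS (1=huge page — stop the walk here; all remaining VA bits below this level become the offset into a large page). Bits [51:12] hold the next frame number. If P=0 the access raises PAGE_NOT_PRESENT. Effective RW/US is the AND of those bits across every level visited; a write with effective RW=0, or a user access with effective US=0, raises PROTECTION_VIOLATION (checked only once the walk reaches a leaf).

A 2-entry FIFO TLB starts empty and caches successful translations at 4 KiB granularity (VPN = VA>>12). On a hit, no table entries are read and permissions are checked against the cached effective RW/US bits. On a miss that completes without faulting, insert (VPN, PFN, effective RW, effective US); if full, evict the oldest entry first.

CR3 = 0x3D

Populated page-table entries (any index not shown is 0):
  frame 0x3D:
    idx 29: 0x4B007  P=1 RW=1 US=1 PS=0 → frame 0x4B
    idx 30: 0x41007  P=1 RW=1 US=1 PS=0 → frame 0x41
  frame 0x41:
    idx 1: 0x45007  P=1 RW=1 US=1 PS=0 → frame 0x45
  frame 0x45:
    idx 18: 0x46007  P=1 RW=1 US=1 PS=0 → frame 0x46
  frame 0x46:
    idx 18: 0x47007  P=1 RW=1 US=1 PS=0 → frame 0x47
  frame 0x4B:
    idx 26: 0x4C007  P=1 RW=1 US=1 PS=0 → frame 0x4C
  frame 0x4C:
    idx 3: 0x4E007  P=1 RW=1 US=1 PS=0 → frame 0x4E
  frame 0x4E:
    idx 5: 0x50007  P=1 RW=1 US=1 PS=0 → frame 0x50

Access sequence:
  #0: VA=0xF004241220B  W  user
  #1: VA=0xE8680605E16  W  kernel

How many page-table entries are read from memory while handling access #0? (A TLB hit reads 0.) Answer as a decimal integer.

Per-access translation:
#0 VA=0xF004241220B (w,user):
  L0 @0x3D[30] → 0x41007  P=1,RW=1,US=1,PS=0
  L1 @0x41[1] → 0x45007  P=1,RW=1,US=1,PS=0
  L2 @0x45[18] → 0x46007  P=1,RW=1,US=1,PS=0
  L3 @0x46[18] → 0x47007  P=1,RW=1,US=1,PS=0
  → PA=0x4720B  (4 entries read)
#1 VA=0xE8680605E16 (w,kernel):
  L0 @0x3D[29] → 0x4B007  P=1,RW=1,US=1,PS=0
  L1 @0x4B[26] → 0x4C007  P=1,RW=1,US=1,PS=0
  L2 @0x4C[3] → 0x4E007  P=1,RW=1,US=1,PS=0
  L3 @0x4E[5] → 0x50007  P=1,RW=1,US=1,PS=0
  → PA=0x50E16  (4 entries read)

Entries read for #0: 4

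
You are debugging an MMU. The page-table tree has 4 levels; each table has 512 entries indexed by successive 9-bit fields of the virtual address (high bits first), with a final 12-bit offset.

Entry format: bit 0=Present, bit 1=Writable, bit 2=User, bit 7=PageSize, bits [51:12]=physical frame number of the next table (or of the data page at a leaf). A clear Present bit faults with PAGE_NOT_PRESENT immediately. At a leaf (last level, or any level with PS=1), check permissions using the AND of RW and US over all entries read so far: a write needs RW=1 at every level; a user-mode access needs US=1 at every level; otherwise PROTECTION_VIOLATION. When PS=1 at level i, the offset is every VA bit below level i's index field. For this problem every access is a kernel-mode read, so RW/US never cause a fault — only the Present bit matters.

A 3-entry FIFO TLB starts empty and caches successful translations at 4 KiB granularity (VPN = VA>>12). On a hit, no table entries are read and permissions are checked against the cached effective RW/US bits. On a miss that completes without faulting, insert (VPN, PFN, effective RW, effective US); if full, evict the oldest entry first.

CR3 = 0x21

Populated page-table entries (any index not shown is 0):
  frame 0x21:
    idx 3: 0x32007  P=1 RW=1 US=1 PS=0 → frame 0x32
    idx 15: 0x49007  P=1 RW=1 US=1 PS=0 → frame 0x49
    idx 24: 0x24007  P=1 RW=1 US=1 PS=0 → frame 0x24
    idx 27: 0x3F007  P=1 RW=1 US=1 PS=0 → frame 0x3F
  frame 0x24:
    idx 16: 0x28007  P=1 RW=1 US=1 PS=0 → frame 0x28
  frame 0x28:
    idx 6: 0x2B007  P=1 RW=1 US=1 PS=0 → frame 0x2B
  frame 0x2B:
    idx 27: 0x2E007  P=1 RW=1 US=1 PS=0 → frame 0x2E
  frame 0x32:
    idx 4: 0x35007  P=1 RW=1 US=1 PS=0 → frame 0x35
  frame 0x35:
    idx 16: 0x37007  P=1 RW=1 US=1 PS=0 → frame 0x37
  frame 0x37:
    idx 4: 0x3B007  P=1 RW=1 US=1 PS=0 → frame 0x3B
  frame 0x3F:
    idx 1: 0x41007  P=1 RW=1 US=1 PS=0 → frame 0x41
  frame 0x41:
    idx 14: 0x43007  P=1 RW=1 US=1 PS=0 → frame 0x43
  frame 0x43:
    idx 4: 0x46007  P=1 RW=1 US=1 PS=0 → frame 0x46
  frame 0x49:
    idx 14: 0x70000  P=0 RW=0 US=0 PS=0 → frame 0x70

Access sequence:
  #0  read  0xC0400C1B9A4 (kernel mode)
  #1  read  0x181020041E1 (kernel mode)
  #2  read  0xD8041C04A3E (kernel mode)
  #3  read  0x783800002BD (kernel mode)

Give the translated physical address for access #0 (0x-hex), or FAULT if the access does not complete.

Trace:
#0 VA=0xC0400C1B9A4 (r,kernel):
  [0] read 0x21 idx=24: raw=0x24007 flags P=1 W=1 U=1 S=0
  [1] read 0x24 idx=16: raw=0x28007 flags P=1 W=1 U=1 S=0
  [2] read 0x28 idx=6: raw=0x2B007 flags P=1 W=1 U=1 S=0
  [3] read 0x2B idx=27: raw=0x2E007 flags P=1 W=1 U=1 S=0
  ✓ 0x2E9A4  — 4 lookups
#1 VA=0x181020041E1 (r,kernel):
  [0] read 0x21 idx=3: raw=0x32007 flags P=1 W=1 U=1 S=0
  [1] read 0x32 idx=4: raw=0x35007 flags P=1 W=1 U=1 S=0
  [2] read 0x35 idx=16: raw=0x37007 flags P=1 W=1 U=1 S=0
  [3] read 0x37 idx=4: raw=0x3B007 flags P=1 W=1 U=1 S=0
  ✓ 0x3B1E1  — 4 lookups
#2 VA=0xD8041C04A3E (r,kernel):
  [0] read 0x21 idx=27: raw=0x3F007 flags P=1 W=1 U=1 S=0
  [1] read 0x3F idx=1: raw=0x41007 flags P=1 W=1 U=1 S=0
  [2] read 0x41 idx=14: raw=0x43007 flags P=1 W=1 U=1 S=0
  [3] read 0x43 idx=4: raw=0x46007 flags P=1 W=1 U=1 S=0
  ✓ 0x46A3E  — 4 lookups
#3 VA=0x783800002BD (r,kernel):
  [0] read 0x21 idx=15: raw=0x49007 flags P=1 W=1 U=1 S=0
  [1] read 0x49 idx=14: raw=0x70000 flags P=0 W=0 U=0 S=0
  ⇒ fault: PAGE_NOT_PRESENT  — 2 lookups

Access #0 PA: 0x2E9A4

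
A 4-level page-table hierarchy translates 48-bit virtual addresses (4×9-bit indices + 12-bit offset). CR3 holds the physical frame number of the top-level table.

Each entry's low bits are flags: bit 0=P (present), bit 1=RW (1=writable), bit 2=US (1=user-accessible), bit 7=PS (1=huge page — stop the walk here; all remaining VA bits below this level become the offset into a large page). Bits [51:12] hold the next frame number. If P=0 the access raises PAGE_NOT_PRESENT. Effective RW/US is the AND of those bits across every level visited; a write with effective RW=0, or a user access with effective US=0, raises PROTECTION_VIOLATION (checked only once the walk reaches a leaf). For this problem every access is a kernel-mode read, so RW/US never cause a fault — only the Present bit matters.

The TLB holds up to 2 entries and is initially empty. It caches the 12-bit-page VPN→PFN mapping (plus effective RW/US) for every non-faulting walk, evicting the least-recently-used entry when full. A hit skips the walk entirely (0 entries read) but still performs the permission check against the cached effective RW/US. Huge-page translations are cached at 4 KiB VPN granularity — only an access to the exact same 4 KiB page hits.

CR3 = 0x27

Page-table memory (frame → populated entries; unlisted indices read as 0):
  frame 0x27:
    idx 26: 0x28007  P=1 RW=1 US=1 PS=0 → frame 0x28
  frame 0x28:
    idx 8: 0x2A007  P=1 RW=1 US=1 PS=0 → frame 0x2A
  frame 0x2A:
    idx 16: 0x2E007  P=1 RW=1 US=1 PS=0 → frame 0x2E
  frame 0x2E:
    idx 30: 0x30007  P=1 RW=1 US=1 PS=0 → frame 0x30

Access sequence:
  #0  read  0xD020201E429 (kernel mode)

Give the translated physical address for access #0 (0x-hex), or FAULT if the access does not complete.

Trace:
#0 VA=0xD020201E429 (r,kernel):
  L0 @0x27[26] → 0x28007  P=1,RW=1,US=1,PS=0
  L1 @0x28[8] → 0x2A007  P=1,RW=1,US=1,PS=0
  L2 @0x2A[16] → 0x2E007  P=1,RW=1,US=1,PS=0
  L3 @0x2E[30] → 0x30007  P=1,RW=1,US=1,PS=0
  ✓ 0x30429  — 4 lookups

Access #0 PA: 0x30429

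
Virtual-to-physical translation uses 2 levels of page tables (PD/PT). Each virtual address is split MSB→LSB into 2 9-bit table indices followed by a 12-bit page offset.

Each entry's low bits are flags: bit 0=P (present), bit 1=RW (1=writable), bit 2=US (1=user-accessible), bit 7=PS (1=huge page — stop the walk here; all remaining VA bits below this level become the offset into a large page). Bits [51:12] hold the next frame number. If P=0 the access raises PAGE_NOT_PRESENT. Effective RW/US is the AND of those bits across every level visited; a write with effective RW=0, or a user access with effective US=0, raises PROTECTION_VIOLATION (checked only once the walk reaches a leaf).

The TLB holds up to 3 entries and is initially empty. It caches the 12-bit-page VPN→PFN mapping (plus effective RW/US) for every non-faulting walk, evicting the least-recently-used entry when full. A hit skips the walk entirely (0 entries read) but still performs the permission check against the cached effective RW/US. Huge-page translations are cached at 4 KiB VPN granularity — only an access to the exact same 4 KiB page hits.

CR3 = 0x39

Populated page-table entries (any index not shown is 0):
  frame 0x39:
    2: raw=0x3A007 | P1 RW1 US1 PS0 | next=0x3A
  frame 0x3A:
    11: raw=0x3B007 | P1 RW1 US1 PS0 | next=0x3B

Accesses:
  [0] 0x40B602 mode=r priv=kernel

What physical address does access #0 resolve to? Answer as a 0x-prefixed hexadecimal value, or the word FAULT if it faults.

Walk each access:
#0 VA=0x40B602 (r,kernel):
  L0 @0x39[2] → 0x3A007  P=1,RW=1,US=1,PS=0
  L1 @0x3A[11] → 0x3B007  P=1,RW=1,US=1,PS=0
  ⇒ phys 0x3B602  [2 reads]

Access #0 PA: 0x3B602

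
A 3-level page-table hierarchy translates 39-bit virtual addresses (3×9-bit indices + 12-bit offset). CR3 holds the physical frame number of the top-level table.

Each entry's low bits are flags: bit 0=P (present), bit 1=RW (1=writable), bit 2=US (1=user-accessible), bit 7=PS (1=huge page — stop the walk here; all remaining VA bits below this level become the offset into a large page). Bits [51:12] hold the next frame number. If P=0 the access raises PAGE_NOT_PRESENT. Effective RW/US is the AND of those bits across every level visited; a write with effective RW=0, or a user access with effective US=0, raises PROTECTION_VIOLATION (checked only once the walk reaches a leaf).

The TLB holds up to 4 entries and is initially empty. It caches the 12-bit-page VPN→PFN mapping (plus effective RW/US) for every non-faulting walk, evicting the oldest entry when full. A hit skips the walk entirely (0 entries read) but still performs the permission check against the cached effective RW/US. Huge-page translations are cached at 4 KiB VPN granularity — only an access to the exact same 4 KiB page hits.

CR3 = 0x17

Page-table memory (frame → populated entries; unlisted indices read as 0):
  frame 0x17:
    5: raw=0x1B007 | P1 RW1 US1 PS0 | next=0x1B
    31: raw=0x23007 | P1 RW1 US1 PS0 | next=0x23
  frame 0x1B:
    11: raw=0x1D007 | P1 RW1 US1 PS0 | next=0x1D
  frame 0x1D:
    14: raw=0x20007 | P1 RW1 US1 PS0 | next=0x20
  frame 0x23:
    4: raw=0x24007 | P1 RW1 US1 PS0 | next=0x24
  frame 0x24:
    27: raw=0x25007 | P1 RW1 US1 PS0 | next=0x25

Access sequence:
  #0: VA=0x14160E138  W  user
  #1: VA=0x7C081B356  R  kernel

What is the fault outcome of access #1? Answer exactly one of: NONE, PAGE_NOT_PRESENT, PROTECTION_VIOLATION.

Per-access translation:
#0 VA=0x14160E138 (w,user):
  lvl0: tbl 0x17, slot 5 ⇒ 0x1B007 (P1/RW1/US1/PS0)
  lvl1: tbl 0x1B, slot 11 ⇒ 0x1D007 (P1/RW1/US1/PS0)
  lvl2: tbl 0x1D, slot 14 ⇒ 0x20007 (P1/RW1/US1/PS0)
  ✓ 0x20138  — 3 lookups
#1 VA=0x7C081B356 (r,kernel):
  lvl0: tbl 0x17, slot 31 ⇒ 0x23007 (P1/RW1/US1/PS0)
  lvl1: tbl 0x23, slot 4 ⇒ 0x24007 (P1/RW1/US1/PS0)
  lvl2: tbl 0x24, slot 27 ⇒ 0x25007 (P1/RW1/US1/PS0)
  ✓ 0x25356  — 3 lookups

Access #1 fault: NONE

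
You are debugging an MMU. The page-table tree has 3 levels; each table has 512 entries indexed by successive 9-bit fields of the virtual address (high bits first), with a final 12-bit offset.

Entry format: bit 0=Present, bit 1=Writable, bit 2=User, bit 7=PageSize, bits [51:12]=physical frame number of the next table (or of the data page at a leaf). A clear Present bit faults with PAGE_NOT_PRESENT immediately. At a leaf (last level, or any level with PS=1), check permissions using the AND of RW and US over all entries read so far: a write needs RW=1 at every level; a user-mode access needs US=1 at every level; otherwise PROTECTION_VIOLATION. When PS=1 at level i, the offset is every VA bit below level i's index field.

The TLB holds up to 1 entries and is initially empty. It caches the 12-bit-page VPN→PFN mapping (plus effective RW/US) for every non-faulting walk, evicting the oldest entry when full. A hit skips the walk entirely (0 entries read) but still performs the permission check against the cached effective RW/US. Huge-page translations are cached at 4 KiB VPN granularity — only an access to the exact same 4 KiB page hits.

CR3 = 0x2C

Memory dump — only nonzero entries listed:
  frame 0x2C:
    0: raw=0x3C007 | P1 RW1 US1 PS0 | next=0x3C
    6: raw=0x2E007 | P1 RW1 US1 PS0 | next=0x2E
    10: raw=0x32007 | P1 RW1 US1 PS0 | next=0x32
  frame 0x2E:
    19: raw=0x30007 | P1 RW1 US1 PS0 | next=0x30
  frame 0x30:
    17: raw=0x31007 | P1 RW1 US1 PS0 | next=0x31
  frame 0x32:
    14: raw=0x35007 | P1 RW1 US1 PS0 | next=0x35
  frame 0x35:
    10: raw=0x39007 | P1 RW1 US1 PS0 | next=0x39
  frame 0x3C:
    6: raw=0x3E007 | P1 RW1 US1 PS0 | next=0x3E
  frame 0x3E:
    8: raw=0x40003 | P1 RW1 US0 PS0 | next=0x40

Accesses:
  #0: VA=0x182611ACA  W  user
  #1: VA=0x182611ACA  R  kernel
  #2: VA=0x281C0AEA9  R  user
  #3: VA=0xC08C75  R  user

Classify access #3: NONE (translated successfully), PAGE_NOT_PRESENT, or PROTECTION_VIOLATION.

Per-access translation:
#0 VA=0x182611ACA (w,user):
  lvl0: tbl 0x2C, slot 6 ⇒ 0x2E007 (P1/RW1/US1/PS0)
  lvl1: tbl 0x2E, slot 19 ⇒ 0x30007 (P1/RW1/US1/PS0)
  lvl2: tbl 0x30, slot 17 ⇒ 0x31007 (P1/RW1/US1/PS0)
  ✓ 0x31ACA  — 3 lookups
#1 VA=0x182611ACA (r,kernel):
  TLB hit vpn=0x182611 → PA=0x31ACA
#2 VA=0x281C0AEA9 (r,user):
  lvl0: tbl 0x2C, slot 10 ⇒ 0x32007 (P1/RW1/US1/PS0)
  lvl1: tbl 0x32, slot 14 ⇒ 0x35007 (P1/RW1/US1/PS0)
  lvl2: tbl 0x35, slot 10 ⇒ 0x39007 (P1/RW1/US1/PS0)
  ✓ 0x39EA9  — 3 lookups
#3 VA=0xC08C75 (r,user):
  lvl0: tbl 0x2C, slot 0 ⇒ 0x3C007 (P1/RW1/US1/PS0)
  lvl1: tbl 0x3C, slot 6 ⇒ 0x3E007 (P1/RW1/US1/PS0)
  lvl2: tbl 0x3E, slot 8 ⇒ 0x40003 (P1/RW1/US0/PS0)
  ⇒ fault: PROTECTION_VIOLATION  — 3 lookups

Access #3 fault: PROTECTION_VIOLATION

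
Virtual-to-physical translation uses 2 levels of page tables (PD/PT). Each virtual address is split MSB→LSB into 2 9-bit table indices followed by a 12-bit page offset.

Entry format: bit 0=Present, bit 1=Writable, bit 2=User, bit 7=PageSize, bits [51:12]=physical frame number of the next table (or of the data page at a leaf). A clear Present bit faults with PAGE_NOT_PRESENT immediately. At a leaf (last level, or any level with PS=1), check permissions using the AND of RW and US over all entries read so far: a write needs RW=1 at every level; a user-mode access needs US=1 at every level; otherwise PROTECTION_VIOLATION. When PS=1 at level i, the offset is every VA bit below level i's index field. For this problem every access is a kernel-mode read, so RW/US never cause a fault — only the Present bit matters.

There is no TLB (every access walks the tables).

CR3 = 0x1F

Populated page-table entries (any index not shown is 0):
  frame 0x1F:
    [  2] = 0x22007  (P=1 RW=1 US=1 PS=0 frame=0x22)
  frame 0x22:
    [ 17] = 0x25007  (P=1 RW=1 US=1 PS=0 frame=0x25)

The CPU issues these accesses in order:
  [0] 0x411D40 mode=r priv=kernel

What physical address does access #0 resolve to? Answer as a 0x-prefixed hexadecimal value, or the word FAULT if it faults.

Per-access translation:
#0 VA=0x411D40 (r,kernel):
  L0: frame=0x1F idx=2 entry=0x22007 [P=1 RW=1 US=1 PS=0]
  L1: frame=0x22 idx=17 entry=0x25007 [P=1 RW=1 US=1 PS=0]
  → PA=0x25D40  (2 entries read)

Access #0 PA: 0x25D40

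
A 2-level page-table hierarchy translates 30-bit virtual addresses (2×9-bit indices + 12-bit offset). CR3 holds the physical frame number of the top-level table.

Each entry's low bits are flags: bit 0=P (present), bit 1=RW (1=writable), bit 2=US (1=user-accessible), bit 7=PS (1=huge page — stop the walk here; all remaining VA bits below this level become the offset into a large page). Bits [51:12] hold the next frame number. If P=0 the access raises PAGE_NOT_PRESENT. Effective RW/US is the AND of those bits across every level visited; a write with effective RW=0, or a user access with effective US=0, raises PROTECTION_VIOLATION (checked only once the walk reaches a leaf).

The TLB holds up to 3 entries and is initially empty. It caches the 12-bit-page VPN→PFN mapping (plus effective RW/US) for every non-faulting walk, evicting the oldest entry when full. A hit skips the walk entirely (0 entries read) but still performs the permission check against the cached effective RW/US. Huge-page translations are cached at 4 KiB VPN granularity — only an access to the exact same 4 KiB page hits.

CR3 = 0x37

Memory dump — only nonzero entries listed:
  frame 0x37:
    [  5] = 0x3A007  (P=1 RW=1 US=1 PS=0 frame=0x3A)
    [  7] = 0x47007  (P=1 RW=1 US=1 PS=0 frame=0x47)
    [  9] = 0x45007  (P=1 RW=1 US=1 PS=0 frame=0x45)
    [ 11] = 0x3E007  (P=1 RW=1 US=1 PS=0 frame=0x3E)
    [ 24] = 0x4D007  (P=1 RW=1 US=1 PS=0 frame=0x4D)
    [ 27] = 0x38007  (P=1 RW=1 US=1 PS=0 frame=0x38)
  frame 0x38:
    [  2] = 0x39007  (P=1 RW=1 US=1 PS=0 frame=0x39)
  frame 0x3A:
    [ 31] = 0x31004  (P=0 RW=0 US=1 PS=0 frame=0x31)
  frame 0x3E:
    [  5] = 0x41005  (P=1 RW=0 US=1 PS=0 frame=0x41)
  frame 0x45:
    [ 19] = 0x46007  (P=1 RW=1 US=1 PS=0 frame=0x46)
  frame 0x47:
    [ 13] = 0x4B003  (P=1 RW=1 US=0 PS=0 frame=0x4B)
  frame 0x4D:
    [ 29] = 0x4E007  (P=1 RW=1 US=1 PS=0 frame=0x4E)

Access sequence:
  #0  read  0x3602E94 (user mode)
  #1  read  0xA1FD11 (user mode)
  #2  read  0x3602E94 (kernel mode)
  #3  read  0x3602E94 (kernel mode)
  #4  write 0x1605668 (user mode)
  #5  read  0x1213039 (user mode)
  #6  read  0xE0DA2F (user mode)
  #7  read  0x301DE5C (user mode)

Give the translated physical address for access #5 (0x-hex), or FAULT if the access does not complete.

Trace:
#0 VA=0x3602E94 (r,user):
  L0: frame=0x37 idx=27 entry=0x38007 [P=1 RW=1 US=1 PS=0]
  L1: frame=0x38 idx=2 entry=0x39007 [P=1 RW=1 US=1 PS=0]
  → PA=0x39E94  (2 entries read)
#1 VA=0xA1FD11 (r,user):
  L0: frame=0x37 idx=5 entry=0x3A007 [P=1 RW=1 US=1 PS=0]
  L1: frame=0x3A idx=31 entry=0x31004 [P=0 RW=0 US=1 PS=0]
  → PAGE_NOT_PRESENT  (2 entries read)
#2 VA=0x3602E94 (r,kernel):
  TLB hit vpn=0x3602 → PA=0x39E94
#3 VA=0x3602E94 (r,kernel):
  TLB hit vpn=0x3602 → PA=0x39E94
#4 VA=0x1605668 (w,user):
  L0: frame=0x37 idx=11 entry=0x3E007 [P=1 RW=1 US=1 PS=0]
  L1: frame=0x3E idx=5 entry=0x41005 [P=1 RW=0 US=1 PS=0]
  → PROTECTION_VIOLATION  (2 entries read)
#5 VA=0x1213039 (r,user):
  L0: frame=0x37 idx=9 entry=0x45007 [P=1 RW=1 US=1 PS=0]
  L1: frame=0x45 idx=19 entry=0x46007 [P=1 RW=1 US=1 PS=0]
  → PA=0x46039  (2 entries read)
#6 VA=0xE0DA2F (r,user):
  L0: frame=0x37 idx=7 entry=0x47007 [P=1 RW=1 US=1 PS=0]
  L1: frame=0x47 idx=13 entry=0x4B003 [P=1 RW=1 US=0 PS=0]
  → PROTECTION_VIOLATION  (2 entries read)
#7 VA=0x301DE5C (r,user):
  L0: frame=0x37 idx=24 entry=0x4D007 [P=1 RW=1 US=1 PS=0]
  L1: frame=0x4D idx=29 entry=0x4E007 [P=1 RW=1 US=1 PS=0]
  → PA=0x4EE5C  (2 entries read)

Access #5 PA: 0x46039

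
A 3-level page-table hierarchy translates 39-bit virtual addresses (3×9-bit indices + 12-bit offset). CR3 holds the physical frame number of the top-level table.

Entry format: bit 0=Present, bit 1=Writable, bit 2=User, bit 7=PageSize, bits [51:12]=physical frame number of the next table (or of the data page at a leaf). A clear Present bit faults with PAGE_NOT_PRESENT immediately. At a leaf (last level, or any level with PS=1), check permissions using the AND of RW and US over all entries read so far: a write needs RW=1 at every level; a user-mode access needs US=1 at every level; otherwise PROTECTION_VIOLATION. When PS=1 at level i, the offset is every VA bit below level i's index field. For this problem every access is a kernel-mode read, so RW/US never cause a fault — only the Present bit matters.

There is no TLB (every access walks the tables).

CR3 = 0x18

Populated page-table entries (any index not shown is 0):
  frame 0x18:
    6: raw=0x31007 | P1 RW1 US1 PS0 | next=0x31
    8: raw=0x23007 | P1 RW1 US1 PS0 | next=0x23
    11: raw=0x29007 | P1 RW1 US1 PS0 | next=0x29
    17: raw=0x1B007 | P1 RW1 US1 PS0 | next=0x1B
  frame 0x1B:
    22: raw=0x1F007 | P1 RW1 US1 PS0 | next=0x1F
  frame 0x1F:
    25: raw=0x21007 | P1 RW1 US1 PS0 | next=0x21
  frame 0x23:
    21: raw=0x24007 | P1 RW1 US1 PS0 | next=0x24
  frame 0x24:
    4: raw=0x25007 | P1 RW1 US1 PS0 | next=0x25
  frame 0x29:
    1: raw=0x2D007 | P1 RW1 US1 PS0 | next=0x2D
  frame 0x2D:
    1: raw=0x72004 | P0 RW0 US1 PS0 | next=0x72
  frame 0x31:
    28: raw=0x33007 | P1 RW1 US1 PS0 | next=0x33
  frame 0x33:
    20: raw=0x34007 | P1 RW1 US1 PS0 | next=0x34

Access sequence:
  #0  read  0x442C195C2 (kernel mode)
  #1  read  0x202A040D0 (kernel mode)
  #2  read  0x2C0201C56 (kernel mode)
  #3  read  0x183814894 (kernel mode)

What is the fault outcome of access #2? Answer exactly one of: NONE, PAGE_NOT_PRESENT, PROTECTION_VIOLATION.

Per-access translation:
#0 VA=0x442C195C2 (r,kernel):
  L0 @0x18[17] → 0x1B007  P=1,RW=1,US=1,PS=0
  L1 @0x1B[22] → 0x1F007  P=1,RW=1,US=1,PS=0
  L2 @0x1F[25] → 0x21007  P=1,RW=1,US=1,PS=0
  → PA=0x215C2  (3 entries read)
#1 VA=0x202A040D0 (r,kernel):
  L0 @0x18[8] → 0x23007  P=1,RW=1,US=1,PS=0
  L1 @0x23[21] → 0x24007  P=1,RW=1,US=1,PS=0
  L2 @0x24[4] → 0x25007  P=1,RW=1,US=1,PS=0
  → PA=0x250D0  (3 entries read)
#2 VA=0x2C0201C56 (r,kernel):
  L0 @0x18[11] → 0x29007  P=1,RW=1,US=1,PS=0
  L1 @0x29[1] → 0x2D007  P=1,RW=1,US=1,PS=0
  L2 @0x2D[1] → 0x72004  P=0,RW=0,US=1,PS=0
  ⇒ fault: PAGE_NOT_PRESENT  — 3 lookups
#3 VA=0x183814894 (r,kernel):
  L0 @0x18[6] → 0x31007  P=1,RW=1,US=1,PS=0
  L1 @0x31[28] → 0x33007  P=1,RW=1,US=1,PS=0
  L2 @0x33[20] → 0x34007  P=1,RW=1,US=1,PS=0
  → PA=0x34894  (3 entries read)

Access #2 fault: PAGE_NOT_PRESENT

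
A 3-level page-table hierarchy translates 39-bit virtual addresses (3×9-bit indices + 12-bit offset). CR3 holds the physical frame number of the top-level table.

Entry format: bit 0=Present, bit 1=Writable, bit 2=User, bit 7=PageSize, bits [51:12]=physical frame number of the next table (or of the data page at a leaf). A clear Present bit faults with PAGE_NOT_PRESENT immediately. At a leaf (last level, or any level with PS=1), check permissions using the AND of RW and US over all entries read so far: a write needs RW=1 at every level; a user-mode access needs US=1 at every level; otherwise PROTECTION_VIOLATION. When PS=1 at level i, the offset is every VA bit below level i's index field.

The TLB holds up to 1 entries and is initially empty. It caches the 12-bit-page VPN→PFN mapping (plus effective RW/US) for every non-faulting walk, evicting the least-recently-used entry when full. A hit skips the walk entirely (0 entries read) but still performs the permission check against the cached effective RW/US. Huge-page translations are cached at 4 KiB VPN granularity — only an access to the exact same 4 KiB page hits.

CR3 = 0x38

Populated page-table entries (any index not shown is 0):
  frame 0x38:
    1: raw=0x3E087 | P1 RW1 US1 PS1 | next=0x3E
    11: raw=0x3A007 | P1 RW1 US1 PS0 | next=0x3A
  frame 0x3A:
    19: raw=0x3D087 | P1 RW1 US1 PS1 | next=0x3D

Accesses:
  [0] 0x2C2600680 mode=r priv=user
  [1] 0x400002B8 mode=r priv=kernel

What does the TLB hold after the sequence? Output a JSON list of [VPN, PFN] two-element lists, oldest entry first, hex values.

Walk each access:
#0 VA=0x2C2600680 (r,user):
  L0 @0x38[11] → 0x3A007  P=1,RW=1,US=1,PS=0
  L1 @0x3A[19] → 0x3D087  P=1,RW=1,US=1,PS=1
  → PA=0x3D680 (huge @L1)  (2 entries read)
#1 VA=0x400002B8 (r,kernel):
  L0 @0x38[1] → 0x3E087  P=1,RW=1,US=1,PS=1
  → PA=0x3E2B8 (huge @L0)  (1 entries read)

TLB: [["0x40000", "0x3E"]]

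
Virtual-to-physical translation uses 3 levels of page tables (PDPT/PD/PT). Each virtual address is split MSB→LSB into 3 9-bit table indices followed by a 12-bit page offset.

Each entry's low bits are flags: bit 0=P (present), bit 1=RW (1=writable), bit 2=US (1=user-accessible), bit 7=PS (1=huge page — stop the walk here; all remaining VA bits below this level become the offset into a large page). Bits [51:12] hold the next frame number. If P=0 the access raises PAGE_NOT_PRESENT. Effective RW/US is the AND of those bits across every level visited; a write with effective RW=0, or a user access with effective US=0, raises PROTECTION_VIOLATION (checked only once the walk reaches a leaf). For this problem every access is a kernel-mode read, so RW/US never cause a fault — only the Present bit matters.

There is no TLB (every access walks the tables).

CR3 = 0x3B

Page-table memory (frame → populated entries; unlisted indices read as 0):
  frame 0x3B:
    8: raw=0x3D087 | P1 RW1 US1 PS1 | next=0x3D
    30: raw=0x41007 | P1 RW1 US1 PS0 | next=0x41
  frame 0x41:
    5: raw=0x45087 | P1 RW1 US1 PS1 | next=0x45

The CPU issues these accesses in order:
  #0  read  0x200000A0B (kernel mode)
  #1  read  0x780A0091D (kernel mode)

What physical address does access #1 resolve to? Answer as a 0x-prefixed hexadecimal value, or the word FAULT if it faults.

Walk each access:
#0 VA=0x200000A0B (r,kernel):
  lvl0: tbl 0x3B, slot 8 ⇒ 0x3D087 (P1/RW1/US1/PS1)
  ⇒ phys 0x3DA0B (huge @L0)  [1 reads]
#1 VA=0x780A0091D (r,kernel):
  lvl0: tbl 0x3B, slot 30 ⇒ 0x41007 (P1/RW1/US1/PS0)
  lvl1: tbl 0x41, slot 5 ⇒ 0x45087 (P1/RW1/US1/PS1)
  ⇒ phys 0x4591D (huge @L1)  [2 reads]

Access #1 PA: 0x4591D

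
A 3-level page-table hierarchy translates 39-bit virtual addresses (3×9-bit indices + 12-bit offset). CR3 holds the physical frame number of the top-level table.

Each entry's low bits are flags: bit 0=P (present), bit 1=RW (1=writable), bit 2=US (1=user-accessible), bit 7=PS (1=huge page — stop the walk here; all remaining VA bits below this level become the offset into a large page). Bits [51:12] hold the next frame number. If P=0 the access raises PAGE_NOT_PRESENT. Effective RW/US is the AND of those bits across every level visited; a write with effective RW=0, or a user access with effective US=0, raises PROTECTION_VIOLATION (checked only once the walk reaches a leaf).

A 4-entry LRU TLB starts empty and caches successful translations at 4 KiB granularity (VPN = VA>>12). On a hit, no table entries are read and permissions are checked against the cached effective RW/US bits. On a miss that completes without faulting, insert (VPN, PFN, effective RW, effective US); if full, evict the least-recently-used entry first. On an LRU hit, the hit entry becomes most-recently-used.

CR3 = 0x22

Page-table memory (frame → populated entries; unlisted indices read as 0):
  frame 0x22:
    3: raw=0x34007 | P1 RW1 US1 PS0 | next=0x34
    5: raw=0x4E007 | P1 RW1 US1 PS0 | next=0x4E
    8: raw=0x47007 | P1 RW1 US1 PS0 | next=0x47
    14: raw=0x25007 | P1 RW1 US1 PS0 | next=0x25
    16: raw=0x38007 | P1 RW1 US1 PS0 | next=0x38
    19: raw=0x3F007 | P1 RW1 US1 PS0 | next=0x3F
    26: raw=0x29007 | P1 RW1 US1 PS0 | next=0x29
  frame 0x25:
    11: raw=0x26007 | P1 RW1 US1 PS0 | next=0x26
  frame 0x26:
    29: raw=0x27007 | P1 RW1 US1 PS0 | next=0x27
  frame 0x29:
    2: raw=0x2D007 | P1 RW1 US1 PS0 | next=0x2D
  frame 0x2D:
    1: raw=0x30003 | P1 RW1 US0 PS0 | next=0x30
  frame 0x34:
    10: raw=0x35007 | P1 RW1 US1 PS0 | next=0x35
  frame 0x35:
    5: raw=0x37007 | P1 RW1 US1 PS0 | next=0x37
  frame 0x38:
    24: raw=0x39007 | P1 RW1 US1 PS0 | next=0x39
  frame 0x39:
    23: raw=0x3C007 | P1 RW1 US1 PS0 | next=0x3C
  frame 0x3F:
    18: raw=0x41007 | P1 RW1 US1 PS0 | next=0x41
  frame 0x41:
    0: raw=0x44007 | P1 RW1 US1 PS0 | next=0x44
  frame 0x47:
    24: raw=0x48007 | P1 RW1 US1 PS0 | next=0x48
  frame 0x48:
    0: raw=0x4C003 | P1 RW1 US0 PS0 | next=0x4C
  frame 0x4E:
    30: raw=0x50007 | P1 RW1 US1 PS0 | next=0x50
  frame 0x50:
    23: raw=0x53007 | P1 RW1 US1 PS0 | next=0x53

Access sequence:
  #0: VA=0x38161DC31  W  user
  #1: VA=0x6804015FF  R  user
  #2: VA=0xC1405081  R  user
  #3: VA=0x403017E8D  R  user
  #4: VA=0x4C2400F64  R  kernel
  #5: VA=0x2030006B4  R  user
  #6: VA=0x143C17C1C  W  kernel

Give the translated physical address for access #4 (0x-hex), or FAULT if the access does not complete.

Trace:
#0 VA=0x38161DC31 (w,user):
  [0] read 0x22 idx=14: raw=0x25007 flags P=1 W=1 U=1 S=0
  [1] read 0x25 idx=11: raw=0x26007 flags P=1 W=1 U=1 S=0
  [2] read 0x26 idx=29: raw=0x27007 flags P=1 W=1 U=1 S=0
  ⇒ phys 0x27C31  [3 reads]
#1 VA=0x6804015FF (r,user):
  [0] read 0x22 idx=26: raw=0x29007 flags P=1 W=1 U=1 S=0
  [1] read 0x29 idx=2: raw=0x2D007 flags P=1 W=1 U=1 S=0
  [2] read 0x2D idx=1: raw=0x30003 flags P=1 W=1 U=0 S=0
  ✗ PROTECTION_VIOLATION  [3 reads]
#2 VA=0xC1405081 (r,user):
  [0] read 0x22 idx=3: raw=0x34007 flags P=1 W=1 U=1 S=0
  [1] read 0x34 idx=10: raw=0x35007 flags P=1 W=1 U=1 S=0
  [2] read 0x35 idx=5: raw=0x37007 flags P=1 W=1 U=1 S=0
  ⇒ phys 0x37081  [3 reads]
#3 VA=0x403017E8D (r,user):
  [0] read 0x22 idx=16: raw=0x38007 flags P=1 W=1 U=1 S=0
  [1] read 0x38 idx=24: raw=0x39007 flags P=1 W=1 U=1 S=0
  [2] read 0x39 idx=23: raw=0x3C007 flags P=1 W=1 U=1 S=0
  ⇒ phys 0x3CE8D  [3 reads]
#4 VA=0x4C2400F64 (r,kernel):
  [0] read 0x22 idx=19: raw=0x3F007 flags P=1 W=1 U=1 S=0
  [1] read 0x3F idx=18: raw=0x41007 flags P=1 W=1 U=1 S=0
  [2] read 0x41 idx=0: raw=0x44007 flags P=1 W=1 U=1 S=0
  ⇒ phys 0x44F64  [3 reads]
#5 VA=0x2030006B4 (r,user):
  [0] read 0x22 idx=8: raw=0x47007 flags P=1 W=1 U=1 S=0
  [1] read 0x47 idx=24: raw=0x48007 flags P=1 W=1 U=1 S=0
  [2] read 0x48 idx=0: raw=0x4C003 flags P=1 W=1 U=0 S=0
  ✗ PROTECTION_VIOLATION  [3 reads]
#6 VA=0x143C17C1C (w,kernel):
  [0] read 0x22 idx=5: raw=0x4E007 flags P=1 W=1 U=1 S=0
  [1] read 0x4E idx=30: raw=0x50007 flags P=1 W=1 U=1 S=0
  [2] read 0x50 idx=23: raw=0x53007 flags P=1 W=1 U=1 S=0
  ⇒ phys 0x53C1C  [3 reads]

Access #4 PA: 0x44F64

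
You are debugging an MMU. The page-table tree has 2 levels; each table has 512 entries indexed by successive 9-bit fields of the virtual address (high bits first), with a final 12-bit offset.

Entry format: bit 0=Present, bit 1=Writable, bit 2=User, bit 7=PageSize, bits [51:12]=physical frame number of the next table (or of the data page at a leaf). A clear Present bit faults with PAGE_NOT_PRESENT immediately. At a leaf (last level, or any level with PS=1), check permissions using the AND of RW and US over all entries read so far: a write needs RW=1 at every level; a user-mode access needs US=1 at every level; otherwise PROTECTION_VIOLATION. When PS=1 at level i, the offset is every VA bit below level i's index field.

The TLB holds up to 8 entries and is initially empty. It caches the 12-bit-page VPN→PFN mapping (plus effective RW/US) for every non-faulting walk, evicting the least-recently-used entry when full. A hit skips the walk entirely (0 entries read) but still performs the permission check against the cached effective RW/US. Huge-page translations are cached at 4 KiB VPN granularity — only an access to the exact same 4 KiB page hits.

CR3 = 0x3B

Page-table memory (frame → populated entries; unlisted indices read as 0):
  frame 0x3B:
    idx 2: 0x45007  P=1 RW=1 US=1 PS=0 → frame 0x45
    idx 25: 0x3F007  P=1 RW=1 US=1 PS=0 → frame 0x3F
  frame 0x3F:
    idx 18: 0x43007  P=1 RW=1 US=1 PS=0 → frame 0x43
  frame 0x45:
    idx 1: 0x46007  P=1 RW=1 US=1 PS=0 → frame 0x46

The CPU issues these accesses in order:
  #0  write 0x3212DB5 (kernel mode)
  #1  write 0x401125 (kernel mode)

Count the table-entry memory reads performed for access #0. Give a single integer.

Walk each access:
#0 VA=0x3212DB5 (w,kernel):
  lvl0: tbl 0x3B, slot 25 ⇒ 0x3F007 (P1/RW1/US1/PS0)
  lvl1: tbl 0x3F, slot 18 ⇒ 0x43007 (P1/RW1/US1/PS0)
  → PA=0x43DB5  (2 entries read)
#1 VA=0x401125 (w,kernel):
  lvl0: tbl 0x3B, slot 2 ⇒ 0x45007 (P1/RW1/US1/PS0)
  lvl1: tbl 0x45, slot 1 ⇒ 0x46007 (P1/RW1/US1/PS0)
  → PA=0x46125  (2 entries read)

Entries read for #0: 2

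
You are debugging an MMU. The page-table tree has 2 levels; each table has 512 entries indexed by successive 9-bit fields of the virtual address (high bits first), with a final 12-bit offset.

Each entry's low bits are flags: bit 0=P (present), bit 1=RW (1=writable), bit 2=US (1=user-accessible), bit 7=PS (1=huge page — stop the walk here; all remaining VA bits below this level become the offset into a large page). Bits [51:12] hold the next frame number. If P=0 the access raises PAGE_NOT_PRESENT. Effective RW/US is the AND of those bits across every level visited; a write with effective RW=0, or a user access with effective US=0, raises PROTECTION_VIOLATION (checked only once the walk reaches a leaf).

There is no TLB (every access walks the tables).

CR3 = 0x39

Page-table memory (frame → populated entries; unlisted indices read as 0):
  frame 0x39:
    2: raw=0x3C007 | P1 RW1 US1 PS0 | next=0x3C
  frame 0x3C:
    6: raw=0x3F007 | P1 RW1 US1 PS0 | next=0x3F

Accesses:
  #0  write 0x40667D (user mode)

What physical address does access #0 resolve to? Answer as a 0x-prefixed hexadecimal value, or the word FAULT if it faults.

Walk each access:
#0 VA=0x40667D (w,user):
  L0: frame=0x39 idx=2 entry=0x3C007 [P=1 RW=1 US=1 PS=0]
  L1: frame=0x3C idx=6 entry=0x3F007 [P=1 RW=1 US=1 PS=0]
  ⇒ phys 0x3F67D  [2 reads]

Access #0 PA: 0x3F67D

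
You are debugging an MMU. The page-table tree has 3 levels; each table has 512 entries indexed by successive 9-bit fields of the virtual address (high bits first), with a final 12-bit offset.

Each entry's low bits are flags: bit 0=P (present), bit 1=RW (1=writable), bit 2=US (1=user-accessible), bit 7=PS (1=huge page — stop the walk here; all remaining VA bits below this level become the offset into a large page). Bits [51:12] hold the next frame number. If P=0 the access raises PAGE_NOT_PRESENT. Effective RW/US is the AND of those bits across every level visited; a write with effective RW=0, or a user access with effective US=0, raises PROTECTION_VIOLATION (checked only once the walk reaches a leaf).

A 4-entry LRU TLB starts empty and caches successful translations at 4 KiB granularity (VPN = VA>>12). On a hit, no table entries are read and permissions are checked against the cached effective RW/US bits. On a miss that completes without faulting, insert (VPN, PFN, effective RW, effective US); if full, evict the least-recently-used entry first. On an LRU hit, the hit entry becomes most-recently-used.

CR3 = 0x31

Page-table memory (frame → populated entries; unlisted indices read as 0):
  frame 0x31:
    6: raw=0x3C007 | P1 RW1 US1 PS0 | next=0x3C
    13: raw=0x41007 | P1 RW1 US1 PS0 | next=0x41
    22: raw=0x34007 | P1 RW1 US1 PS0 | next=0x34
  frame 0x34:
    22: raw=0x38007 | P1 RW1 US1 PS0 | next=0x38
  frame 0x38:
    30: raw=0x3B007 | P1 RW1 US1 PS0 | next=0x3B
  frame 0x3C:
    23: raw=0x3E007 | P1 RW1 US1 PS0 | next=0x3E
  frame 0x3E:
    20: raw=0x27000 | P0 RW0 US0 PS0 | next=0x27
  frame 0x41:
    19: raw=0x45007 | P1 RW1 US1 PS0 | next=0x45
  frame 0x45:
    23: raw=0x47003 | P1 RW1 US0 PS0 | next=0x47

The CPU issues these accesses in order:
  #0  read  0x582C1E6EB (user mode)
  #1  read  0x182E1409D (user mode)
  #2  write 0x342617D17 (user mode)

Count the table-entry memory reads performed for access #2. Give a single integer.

Walk each access:
#0 VA=0x582C1E6EB (r,user):
  [0] read 0x31 idx=22: raw=0x34007 flags P=1 W=1 U=1 S=0
  [1] read 0x34 idx=22: raw=0x38007 flags P=1 W=1 U=1 S=0
  [2] read 0x38 idx=30: raw=0x3B007 flags P=1 W=1 U=1 S=0
  ✓ 0x3B6EB  — 3 lookups
#1 VA=0x182E1409D (r,user):
  [0] read 0x31 idx=6: raw=0x3C007 flags P=1 W=1 U=1 S=0
  [1] read 0x3C idx=23: raw=0x3E007 flags P=1 W=1 U=1 S=0
  [2] read 0x3E idx=20: raw=0x27000 flags P=0 W=0 U=0 S=0
  → PAGE_NOT_PRESENT  (3 entries read)
#2 VA=0x342617D17 (w,user):
  [0] read 0x31 idx=13: raw=0x41007 flags P=1 W=1 U=1 S=0
  [1] read 0x41 idx=19: raw=0x45007 flags P=1 W=1 U=1 S=0
  [2] read 0x45 idx=23: raw=0x47003 flags P=1 W=1 U=0 S=0
  → PROTECTION_VIOLATION  (3 entries read)

Entries read for #2: 3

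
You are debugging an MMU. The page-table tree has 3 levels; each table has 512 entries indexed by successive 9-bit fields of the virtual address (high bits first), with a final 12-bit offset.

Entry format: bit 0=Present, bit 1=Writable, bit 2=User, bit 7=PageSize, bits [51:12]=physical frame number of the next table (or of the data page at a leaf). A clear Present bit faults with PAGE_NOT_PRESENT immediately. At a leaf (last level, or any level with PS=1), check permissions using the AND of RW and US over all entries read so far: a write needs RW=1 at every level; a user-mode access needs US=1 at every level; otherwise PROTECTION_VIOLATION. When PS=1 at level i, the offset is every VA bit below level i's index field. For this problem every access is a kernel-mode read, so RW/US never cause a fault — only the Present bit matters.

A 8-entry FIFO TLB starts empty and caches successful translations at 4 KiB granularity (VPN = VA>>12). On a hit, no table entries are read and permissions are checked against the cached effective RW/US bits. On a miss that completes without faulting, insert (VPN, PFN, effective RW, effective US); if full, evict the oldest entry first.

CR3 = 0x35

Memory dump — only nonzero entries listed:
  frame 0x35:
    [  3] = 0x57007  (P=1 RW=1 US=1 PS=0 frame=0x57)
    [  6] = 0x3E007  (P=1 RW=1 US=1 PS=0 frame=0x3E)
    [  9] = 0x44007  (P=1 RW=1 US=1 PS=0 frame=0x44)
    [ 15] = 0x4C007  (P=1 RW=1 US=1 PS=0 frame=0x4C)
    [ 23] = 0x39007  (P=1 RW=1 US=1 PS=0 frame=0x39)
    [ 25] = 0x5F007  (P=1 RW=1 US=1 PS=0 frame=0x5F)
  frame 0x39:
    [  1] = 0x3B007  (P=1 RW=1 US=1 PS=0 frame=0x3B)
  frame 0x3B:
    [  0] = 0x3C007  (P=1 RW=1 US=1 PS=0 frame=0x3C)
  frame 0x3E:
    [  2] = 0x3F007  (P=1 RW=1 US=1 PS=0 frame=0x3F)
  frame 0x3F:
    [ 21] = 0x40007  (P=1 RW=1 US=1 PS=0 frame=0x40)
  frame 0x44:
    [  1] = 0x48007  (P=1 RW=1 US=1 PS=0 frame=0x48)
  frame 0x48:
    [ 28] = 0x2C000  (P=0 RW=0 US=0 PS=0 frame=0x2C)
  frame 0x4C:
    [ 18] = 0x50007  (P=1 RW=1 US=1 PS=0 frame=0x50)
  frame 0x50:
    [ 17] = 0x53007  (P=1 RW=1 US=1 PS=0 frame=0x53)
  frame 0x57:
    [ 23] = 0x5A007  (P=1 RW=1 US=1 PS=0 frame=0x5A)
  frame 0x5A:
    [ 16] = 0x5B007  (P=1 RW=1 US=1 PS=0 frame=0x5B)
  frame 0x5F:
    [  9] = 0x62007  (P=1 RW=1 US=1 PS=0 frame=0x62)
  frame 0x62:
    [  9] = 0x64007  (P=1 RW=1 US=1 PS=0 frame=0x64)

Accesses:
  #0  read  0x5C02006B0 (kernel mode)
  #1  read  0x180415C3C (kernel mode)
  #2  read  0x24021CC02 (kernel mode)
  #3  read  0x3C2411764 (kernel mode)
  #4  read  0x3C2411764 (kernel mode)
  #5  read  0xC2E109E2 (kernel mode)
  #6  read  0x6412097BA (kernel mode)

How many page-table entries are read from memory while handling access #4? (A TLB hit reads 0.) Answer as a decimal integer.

Walk each access:
#0 VA=0x5C02006B0 (r,kernel):
  L0: frame=0x35 idx=23 entry=0x39007 [P=1 RW=1 US=1 PS=0]
  L1: frame=0x39 idx=1 entry=0x3B007 [P=1 RW=1 US=1 PS=0]
  L2: frame=0x3B idx=0 entry=0x3C007 [P=1 RW=1 US=1 PS=0]
  ✓ 0x3C6B0  — 3 lookups
#1 VA=0x180415C3C (r,kernel):
  L0: frame=0x35 idx=6 entry=0x3E007 [P=1 RW=1 US=1 PS=0]
  L1: frame=0x3E idx=2 entry=0x3F007 [P=1 RW=1 US=1 PS=0]
  L2: frame=0x3F idx=21 entry=0x40007 [P=1 RW=1 US=1 PS=0]
  ✓ 0x40C3C  — 3 lookups
#2 VA=0x24021CC02 (r,kernel):
  L0: frame=0x35 idx=9 entry=0x44007 [P=1 RW=1 US=1 PS=0]
  L1: frame=0x44 idx=1 entry=0x48007 [P=1 RW=1 US=1 PS=0]
  L2: frame=0x48 idx=28 entry=0x2C000 [P=0 RW=0 US=0 PS=0]
  → PAGE_NOT_PRESENT  (3 entries read)
#3 VA=0x3C2411764 (r,kernel):
  L0: frame=0x35 idx=15 entry=0x4C007 [P=1 RW=1 US=1 PS=0]
  L1: frame=0x4C idx=18 entry=0x50007 [P=1 RW=1 US=1 PS=0]
  L2: frame=0x50 idx=17 entry=0x53007 [P=1 RW=1 US=1 PS=0]
  ✓ 0x53764  — 3 lookups
#4 VA=0x3C2411764 (r,kernel):
  TLB hit vpn=0x3C2411 → PA=0x53764
#5 VA=0xC2E109E2 (r,kernel):
  L0: frame=0x35 idx=3 entry=0x57007 [P=1 RW=1 US=1 PS=0]
  L1: frame=0x57 idx=23 entry=0x5A007 [P=1 RW=1 US=1 PS=0]
  L2: frame=0x5A idx=16 entry=0x5B007 [P=1 RW=1 US=1 PS=0]
  ✓ 0x5B9E2  — 3 lookups
#6 VA=0x6412097BA (r,kernel):
  L0: frame=0x35 idx=25 entry=0x5F007 [P=1 RW=1 US=1 PS=0]
  L1: frame=0x5F idx=9 entry=0x62007 [P=1 RW=1 US=1 PS=0]
  L2: frame=0x62 idx=9 entry=0x64007 [P=1 RW=1 US=1 PS=0]
  ✓ 0x647BA  — 3 lookups

Entries read for #4: 0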